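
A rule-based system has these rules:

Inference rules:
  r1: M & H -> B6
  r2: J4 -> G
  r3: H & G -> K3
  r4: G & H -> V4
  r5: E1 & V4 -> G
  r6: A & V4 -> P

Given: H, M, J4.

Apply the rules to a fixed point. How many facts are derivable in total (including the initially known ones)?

7

Round 1: r1 [M & H -> B6]; r2 [J4 -> G]. New: B6, G.
Round 2: r3 [H & G -> K3]; r4 [G & H -> V4]. New: K3, V4.
Closure: {B6, G, H, J4, K3, M, V4} — 7 facts.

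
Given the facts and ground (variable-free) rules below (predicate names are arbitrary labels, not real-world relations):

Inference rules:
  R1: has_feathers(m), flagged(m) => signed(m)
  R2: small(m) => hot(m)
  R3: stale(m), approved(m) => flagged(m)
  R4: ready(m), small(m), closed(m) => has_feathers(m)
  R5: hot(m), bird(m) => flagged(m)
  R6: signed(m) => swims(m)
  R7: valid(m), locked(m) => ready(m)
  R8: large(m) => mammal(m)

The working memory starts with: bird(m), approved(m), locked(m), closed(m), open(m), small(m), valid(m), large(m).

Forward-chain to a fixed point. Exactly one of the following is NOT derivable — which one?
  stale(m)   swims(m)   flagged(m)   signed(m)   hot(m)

stale(m)

Round 1 — R2, R7, R8, derive hot(m), ready(m), mammal(m).
Round 2 — R4, R5, derive has_feathers(m), flagged(m).
Round 3 — R1, derive signed(m).
Round 4 — R6, derive swims(m).
Derived: swims(m) (round 4), signed(m) (round 3), hot(m) (round 1), flagged(m) (round 2). stale(m) never appears in any round.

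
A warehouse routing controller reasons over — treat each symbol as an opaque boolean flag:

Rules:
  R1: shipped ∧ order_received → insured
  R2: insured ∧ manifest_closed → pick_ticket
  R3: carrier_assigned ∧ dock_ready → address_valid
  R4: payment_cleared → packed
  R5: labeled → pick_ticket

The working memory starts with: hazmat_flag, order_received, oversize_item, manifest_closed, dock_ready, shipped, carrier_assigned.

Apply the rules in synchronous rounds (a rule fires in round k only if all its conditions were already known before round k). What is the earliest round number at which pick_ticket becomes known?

[1] R1 [shipped ∧ order_received → insured]; R3 [carrier_assigned ∧ dock_ready → address_valid]. ⇒ new: insured, address_valid.
[2] R2 [insured ∧ manifest_closed → pick_ticket]. ⇒ new: pick_ticket.
pick_ticket first appears in round 2.

2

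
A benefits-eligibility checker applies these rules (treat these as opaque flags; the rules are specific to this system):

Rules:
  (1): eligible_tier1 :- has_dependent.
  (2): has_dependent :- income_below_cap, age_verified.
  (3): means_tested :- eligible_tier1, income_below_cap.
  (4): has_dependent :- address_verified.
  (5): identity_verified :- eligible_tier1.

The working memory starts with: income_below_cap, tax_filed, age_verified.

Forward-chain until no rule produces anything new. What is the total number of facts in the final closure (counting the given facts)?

7

Round 1: (2) [has_dependent :- income_below_cap, age_verified.]. New: has_dependent.
Round 2: (1) [eligible_tier1 :- has_dependent.]. New: eligible_tier1.
Round 3: (3) [means_tested :- eligible_tier1, income_below_cap.]; (5) [identity_verified :- eligible_tier1.]. New: means_tested, identity_verified.
Closure: {age_verified, eligible_tier1, has_dependent, identity_verified, income_below_cap, means_tested, tax_filed} — 7 facts.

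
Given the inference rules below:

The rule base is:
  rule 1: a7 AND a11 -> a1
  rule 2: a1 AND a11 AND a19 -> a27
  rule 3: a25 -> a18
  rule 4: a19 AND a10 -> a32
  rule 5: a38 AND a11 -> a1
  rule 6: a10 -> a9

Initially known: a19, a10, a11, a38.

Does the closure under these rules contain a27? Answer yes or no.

yes

Round 1: rule 4 [a19 AND a10 -> a32]; rule 5 [a38 AND a11 -> a1]; rule 6 [a10 -> a9]. New: a32, a1, a9.
Round 2: rule 2 [a1 AND a11 AND a19 -> a27]. New: a27.
a27 appears in round 2, so it is derivable.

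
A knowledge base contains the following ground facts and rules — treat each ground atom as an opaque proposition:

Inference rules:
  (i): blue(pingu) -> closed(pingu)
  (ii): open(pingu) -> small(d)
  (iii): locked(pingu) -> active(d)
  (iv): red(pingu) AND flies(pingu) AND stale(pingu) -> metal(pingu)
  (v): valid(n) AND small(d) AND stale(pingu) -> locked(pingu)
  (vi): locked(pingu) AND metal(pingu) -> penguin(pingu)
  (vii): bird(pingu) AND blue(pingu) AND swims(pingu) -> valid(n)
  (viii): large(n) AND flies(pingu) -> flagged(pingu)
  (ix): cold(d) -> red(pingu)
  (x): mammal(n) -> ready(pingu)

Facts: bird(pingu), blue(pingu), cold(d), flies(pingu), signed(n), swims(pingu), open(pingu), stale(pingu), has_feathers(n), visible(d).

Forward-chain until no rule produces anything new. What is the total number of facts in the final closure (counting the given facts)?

Round 1: (i) [blue(pingu) -> closed(pingu)]; (ii) [open(pingu) -> small(d)]; (vii) [bird(pingu) AND blue(pingu) AND swims(pingu) -> valid(n)]; (ix) [cold(d) -> red(pingu)]. New: closed(pingu), small(d), valid(n), red(pingu).
Round 2: (iv) [red(pingu) AND flies(pingu) AND stale(pingu) -> metal(pingu)]; (v) [valid(n) AND small(d) AND stale(pingu) -> locked(pingu)]. New: metal(pingu), locked(pingu).
Round 3: (iii) [locked(pingu) -> active(d)]; (vi) [locked(pingu) AND metal(pingu) -> penguin(pingu)]. New: active(d), penguin(pingu).
Closure: {active(d), bird(pingu), blue(pingu), closed(pingu), cold(d), flies(pingu), has_feathers(n), locked(pingu), metal(pingu), open(pingu), penguin(pingu), red(pingu), signed(n), small(d), stale(pingu), swims(pingu), valid(n), visible(d)} — 18 facts.

18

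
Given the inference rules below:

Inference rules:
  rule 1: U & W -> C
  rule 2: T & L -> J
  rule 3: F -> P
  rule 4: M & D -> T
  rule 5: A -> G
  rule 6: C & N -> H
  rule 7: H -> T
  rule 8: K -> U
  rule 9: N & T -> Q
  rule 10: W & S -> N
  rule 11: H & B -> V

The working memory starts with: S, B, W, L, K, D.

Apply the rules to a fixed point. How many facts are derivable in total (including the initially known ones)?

[1] rule 8 [K -> U]; rule 10 [W & S -> N]. ⇒ new: U, N.
[2] rule 1 [U & W -> C]. ⇒ new: C.
[3] rule 6 [C & N -> H]. ⇒ new: H.
[4] rule 7 [H -> T]; rule 11 [H & B -> V]. ⇒ new: T, V.
[5] rule 2 [T & L -> J]; rule 9 [N & T -> Q]. ⇒ new: J, Q.
Closure: {B, C, D, H, J, K, L, N, Q, S, T, U, V, W} — 14 facts.

14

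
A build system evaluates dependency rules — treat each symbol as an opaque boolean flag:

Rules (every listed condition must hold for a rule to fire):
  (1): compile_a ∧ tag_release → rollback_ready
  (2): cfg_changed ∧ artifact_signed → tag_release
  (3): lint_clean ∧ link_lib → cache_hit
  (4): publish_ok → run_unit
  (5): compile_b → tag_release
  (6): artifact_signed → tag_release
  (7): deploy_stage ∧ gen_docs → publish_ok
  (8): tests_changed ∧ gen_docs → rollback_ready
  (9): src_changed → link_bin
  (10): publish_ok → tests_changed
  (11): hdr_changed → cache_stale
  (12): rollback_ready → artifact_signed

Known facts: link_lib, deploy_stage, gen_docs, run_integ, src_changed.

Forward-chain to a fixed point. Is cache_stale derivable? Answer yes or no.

no

Round 1: (7) [deploy_stage ∧ gen_docs → publish_ok]; (9) [src_changed → link_bin]. New: publish_ok, link_bin.
Round 2: (4) [publish_ok → run_unit]; (10) [publish_ok → tests_changed]. New: run_unit, tests_changed.
Round 3: (8) [tests_changed ∧ gen_docs → rollback_ready]. New: rollback_ready.
Round 4: (12) [rollback_ready → artifact_signed]. New: artifact_signed.
Round 5: (6) [artifact_signed → tag_release]. New: tag_release.
Fixed point reached. cache_stale is concluded only by (11); (11) needs hdr_changed (never derived).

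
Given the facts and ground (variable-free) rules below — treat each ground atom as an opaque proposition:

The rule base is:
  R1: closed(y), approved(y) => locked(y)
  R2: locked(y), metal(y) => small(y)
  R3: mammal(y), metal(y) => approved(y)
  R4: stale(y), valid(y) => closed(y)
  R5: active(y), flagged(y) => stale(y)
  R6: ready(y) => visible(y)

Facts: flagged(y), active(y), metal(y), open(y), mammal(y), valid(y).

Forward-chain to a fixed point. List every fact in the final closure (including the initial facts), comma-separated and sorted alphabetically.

Round 1 fires R3, R5, giving approved(y), stale(y).
Round 2 fires R4, giving closed(y).
Round 3 fires R1, giving locked(y).
Round 4 fires R2, giving small(y).

active(y), approved(y), closed(y), flagged(y), locked(y), mammal(y), metal(y), open(y), small(y), stale(y), valid(y)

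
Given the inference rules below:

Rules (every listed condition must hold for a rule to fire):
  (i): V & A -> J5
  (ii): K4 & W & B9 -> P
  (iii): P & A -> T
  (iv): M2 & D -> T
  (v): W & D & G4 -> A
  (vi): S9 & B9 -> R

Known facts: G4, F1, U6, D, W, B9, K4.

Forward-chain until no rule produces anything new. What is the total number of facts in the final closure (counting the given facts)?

10

[1] (ii) [K4 & W & B9 -> P]; (v) [W & D & G4 -> A]. ⇒ new: P, A.
[2] (iii) [P & A -> T]. ⇒ new: T.
Closure: {A, B9, D, F1, G4, K4, P, T, U6, W} — 10 facts.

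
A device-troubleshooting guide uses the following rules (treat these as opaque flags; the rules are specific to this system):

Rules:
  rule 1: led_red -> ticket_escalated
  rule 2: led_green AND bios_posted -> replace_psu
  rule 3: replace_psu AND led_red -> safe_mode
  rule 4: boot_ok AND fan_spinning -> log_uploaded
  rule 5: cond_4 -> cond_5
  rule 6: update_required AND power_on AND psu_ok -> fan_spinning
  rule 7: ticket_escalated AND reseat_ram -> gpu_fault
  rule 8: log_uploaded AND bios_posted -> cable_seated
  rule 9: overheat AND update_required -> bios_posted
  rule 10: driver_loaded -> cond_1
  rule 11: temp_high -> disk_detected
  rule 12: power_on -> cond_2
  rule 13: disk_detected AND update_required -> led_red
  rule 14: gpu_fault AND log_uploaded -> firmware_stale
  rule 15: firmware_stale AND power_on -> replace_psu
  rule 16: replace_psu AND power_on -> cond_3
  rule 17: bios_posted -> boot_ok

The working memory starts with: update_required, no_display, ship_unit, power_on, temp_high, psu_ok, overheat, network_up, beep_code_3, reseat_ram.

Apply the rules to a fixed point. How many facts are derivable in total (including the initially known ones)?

24

Round 1 fires rule 6, rule 9, rule 11, rule 12, giving fan_spinning, bios_posted, disk_detected, cond_2.
Round 2 fires rule 13, rule 17, giving led_red, boot_ok.
Round 3 fires rule 1, rule 4, giving ticket_escalated, log_uploaded.
Round 4 fires rule 7, rule 8, giving gpu_fault, cable_seated.
Round 5 fires rule 14, giving firmware_stale.
Round 6 fires rule 15, giving replace_psu.
Round 7 fires rule 3, rule 16, giving safe_mode, cond_3.
Closure: {beep_code_3, bios_posted, boot_ok, cable_seated, cond_2, cond_3, disk_detected, fan_spinning, firmware_stale, gpu_fault, led_red, log_uploaded, network_up, no_display, overheat, power_on, psu_ok, replace_psu, reseat_ram, safe_mode, ship_unit, temp_high, ticket_escalated, update_required} — 24 facts.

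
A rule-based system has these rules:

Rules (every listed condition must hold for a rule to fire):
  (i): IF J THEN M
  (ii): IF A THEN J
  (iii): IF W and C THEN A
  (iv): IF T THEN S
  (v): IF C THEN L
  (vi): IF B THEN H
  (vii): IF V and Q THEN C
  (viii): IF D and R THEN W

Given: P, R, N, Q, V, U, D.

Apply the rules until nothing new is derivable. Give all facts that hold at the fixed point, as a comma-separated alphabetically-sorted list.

A, C, D, J, L, M, N, P, Q, R, U, V, W

Round 1 — (vii), (viii), derive C, W.
Round 2 — (iii), (v), derive A, L.
Round 3 — (ii), derive J.
Round 4 — (i), derive M.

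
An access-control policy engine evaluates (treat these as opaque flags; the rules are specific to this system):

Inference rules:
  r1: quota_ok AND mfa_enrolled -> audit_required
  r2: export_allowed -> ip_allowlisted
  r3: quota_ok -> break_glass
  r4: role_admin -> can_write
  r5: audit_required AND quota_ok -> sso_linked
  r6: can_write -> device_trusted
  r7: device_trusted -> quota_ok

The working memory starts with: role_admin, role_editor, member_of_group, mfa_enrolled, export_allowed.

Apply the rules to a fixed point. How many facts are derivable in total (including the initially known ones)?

12

Round 1: r2 [export_allowed -> ip_allowlisted]; r4 [role_admin -> can_write]. New: ip_allowlisted, can_write.
Round 2: r6 [can_write -> device_trusted]. New: device_trusted.
Round 3: r7 [device_trusted -> quota_ok]. New: quota_ok.
Round 4: r1 [quota_ok AND mfa_enrolled -> audit_required]; r3 [quota_ok -> break_glass]. New: audit_required, break_glass.
Round 5: r5 [audit_required AND quota_ok -> sso_linked]. New: sso_linked.
Closure: {audit_required, break_glass, can_write, device_trusted, export_allowed, ip_allowlisted, member_of_group, mfa_enrolled, quota_ok, role_admin, role_editor, sso_linked} — 12 facts.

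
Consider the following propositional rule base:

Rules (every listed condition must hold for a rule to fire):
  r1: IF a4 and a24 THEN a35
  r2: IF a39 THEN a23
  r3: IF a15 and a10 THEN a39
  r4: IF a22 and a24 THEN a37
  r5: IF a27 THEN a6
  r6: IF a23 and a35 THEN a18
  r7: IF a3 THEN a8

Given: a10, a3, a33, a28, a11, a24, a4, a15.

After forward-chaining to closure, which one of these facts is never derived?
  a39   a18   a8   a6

a6

Round 1 fires r1, r3, r7, giving a35, a39, a8.
Round 2 fires r2, giving a23.
Round 3 fires r6, giving a18.
Derived: a8 (round 1), a18 (round 3), a39 (round 1). a6 never appears in any round.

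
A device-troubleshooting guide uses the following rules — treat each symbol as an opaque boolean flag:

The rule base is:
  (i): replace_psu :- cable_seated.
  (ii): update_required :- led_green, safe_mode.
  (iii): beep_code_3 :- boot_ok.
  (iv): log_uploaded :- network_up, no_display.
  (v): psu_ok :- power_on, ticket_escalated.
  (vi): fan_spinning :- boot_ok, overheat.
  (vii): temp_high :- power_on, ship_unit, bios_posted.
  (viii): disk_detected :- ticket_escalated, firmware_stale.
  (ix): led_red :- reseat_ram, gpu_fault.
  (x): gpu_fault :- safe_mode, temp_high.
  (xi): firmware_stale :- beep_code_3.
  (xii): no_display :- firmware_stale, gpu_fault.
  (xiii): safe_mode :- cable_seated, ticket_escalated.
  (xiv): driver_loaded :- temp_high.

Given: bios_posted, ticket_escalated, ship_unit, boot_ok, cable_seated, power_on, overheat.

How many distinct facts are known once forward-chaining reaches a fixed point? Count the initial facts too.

Round 1 fires (i), (iii), (v), (vi), (vii), (xiii), giving replace_psu, beep_code_3, psu_ok, fan_spinning, temp_high, safe_mode.
Round 2 fires (x), (xi), (xiv), giving gpu_fault, firmware_stale, driver_loaded.
Round 3 fires (viii), (xii), giving disk_detected, no_display.
Closure: {beep_code_3, bios_posted, boot_ok, cable_seated, disk_detected, driver_loaded, fan_spinning, firmware_stale, gpu_fault, no_display, overheat, power_on, psu_ok, replace_psu, safe_mode, ship_unit, temp_high, ticket_escalated} — 18 facts.

18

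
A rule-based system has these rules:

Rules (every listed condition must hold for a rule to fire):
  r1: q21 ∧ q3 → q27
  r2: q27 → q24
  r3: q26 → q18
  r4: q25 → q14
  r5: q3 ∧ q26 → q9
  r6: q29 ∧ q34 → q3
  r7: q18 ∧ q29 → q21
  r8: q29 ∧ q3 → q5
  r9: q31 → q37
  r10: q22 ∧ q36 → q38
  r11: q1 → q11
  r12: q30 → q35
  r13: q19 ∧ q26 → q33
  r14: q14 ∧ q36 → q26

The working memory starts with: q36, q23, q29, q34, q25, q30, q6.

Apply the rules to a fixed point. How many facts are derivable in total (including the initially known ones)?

17

[1] r4 [q25 → q14]; r6 [q29 ∧ q34 → q3]; r12 [q30 → q35]. ⇒ new: q14, q3, q35.
[2] r8 [q29 ∧ q3 → q5]; r14 [q14 ∧ q36 → q26]. ⇒ new: q5, q26.
[3] r3 [q26 → q18]; r5 [q3 ∧ q26 → q9]. ⇒ new: q18, q9.
[4] r7 [q18 ∧ q29 → q21]. ⇒ new: q21.
[5] r1 [q21 ∧ q3 → q27]. ⇒ new: q27.
[6] r2 [q27 → q24]. ⇒ new: q24.
Closure: {q14, q18, q21, q23, q24, q25, q26, q27, q29, q3, q30, q34, q35, q36, q5, q6, q9} — 17 facts.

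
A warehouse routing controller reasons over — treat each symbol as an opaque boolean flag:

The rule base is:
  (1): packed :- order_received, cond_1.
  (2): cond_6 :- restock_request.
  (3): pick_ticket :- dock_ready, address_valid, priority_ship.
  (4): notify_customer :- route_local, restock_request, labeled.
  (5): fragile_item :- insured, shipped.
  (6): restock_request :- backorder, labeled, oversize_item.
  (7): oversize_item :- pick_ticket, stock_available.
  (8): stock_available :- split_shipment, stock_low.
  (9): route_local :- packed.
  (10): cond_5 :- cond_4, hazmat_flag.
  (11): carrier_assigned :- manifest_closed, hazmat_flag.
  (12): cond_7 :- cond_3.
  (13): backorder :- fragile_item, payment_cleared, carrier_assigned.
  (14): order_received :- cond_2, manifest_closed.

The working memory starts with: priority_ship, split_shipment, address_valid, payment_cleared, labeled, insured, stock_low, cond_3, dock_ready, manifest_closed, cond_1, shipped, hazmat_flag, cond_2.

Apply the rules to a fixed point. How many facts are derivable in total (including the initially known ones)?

27

Round 1: (3) [pick_ticket :- dock_ready, address_valid, priority_ship.]; (5) [fragile_item :- insured, shipped.]; (8) [stock_available :- split_shipment, stock_low.]; (11) [carrier_assigned :- manifest_closed, hazmat_flag.]; (12) [cond_7 :- cond_3.]; (14) [order_received :- cond_2, manifest_closed.]. New: pick_ticket, fragile_item, stock_available, carrier_assigned, cond_7, order_received.
Round 2: (1) [packed :- order_received, cond_1.]; (7) [oversize_item :- pick_ticket, stock_available.]; (13) [backorder :- fragile_item, payment_cleared, carrier_assigned.]. New: packed, oversize_item, backorder.
Round 3: (6) [restock_request :- backorder, labeled, oversize_item.]; (9) [route_local :- packed.]. New: restock_request, route_local.
Round 4: (2) [cond_6 :- restock_request.]; (4) [notify_customer :- route_local, restock_request, labeled.]. New: cond_6, notify_customer.
Closure: {address_valid, backorder, carrier_assigned, cond_1, cond_2, cond_3, cond_6, cond_7, dock_ready, fragile_item, hazmat_flag, insured, labeled, manifest_closed, notify_customer, order_received, oversize_item, packed, payment_cleared, pick_ticket, priority_ship, restock_request, route_local, shipped, split_shipment, stock_available, stock_low} — 27 facts.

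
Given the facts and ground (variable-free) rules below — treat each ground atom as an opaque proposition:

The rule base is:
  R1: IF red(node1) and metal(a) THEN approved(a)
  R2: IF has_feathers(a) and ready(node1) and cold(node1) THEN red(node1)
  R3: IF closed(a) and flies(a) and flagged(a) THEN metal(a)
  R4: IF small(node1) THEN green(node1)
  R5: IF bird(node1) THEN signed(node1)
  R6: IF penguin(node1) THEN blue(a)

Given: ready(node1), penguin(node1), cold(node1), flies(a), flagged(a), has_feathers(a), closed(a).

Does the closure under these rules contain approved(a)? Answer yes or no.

Round 1 — R2, R3, R6, derive red(node1), metal(a), blue(a).
Round 2 — R1, derive approved(a).
approved(a) appears in round 2, so it is derivable.

yes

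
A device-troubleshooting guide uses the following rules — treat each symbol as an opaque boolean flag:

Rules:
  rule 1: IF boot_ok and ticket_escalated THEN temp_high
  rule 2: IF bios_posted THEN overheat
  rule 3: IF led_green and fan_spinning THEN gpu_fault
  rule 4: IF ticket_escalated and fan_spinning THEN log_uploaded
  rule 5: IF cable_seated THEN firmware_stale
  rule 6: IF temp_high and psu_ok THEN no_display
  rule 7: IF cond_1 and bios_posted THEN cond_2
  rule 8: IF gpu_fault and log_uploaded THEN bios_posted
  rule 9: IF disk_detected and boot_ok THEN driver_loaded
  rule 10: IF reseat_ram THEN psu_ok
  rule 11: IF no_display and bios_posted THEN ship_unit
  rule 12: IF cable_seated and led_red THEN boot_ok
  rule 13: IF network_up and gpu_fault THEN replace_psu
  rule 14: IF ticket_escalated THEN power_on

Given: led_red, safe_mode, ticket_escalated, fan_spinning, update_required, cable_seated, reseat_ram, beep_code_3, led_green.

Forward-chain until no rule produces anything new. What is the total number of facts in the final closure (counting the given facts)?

Round 1 fires rule 3, rule 4, rule 5, rule 10, rule 12, rule 14, giving gpu_fault, log_uploaded, firmware_stale, psu_ok, boot_ok, power_on.
Round 2 fires rule 1, rule 8, giving temp_high, bios_posted.
Round 3 fires rule 2, rule 6, giving overheat, no_display.
Round 4 fires rule 11, giving ship_unit.
Closure: {beep_code_3, bios_posted, boot_ok, cable_seated, fan_spinning, firmware_stale, gpu_fault, led_green, led_red, log_uploaded, no_display, overheat, power_on, psu_ok, reseat_ram, safe_mode, ship_unit, temp_high, ticket_escalated, update_required} — 20 facts.

20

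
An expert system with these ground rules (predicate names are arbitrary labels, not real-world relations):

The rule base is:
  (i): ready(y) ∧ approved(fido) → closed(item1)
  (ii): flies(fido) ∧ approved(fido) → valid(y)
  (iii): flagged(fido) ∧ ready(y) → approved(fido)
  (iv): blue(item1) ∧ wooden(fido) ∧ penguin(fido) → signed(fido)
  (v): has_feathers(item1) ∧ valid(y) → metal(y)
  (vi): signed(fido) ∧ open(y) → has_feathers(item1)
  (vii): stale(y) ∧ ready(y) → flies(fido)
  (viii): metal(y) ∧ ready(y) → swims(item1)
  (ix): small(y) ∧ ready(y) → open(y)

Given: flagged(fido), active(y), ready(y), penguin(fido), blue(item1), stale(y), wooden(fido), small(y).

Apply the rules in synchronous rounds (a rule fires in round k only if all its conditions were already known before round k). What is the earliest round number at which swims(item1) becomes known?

4

Round 1: (iii) [flagged(fido) ∧ ready(y) → approved(fido)]; (iv) [blue(item1) ∧ wooden(fido) ∧ penguin(fido) → signed(fido)]; (vii) [stale(y) ∧ ready(y) → flies(fido)]; (ix) [small(y) ∧ ready(y) → open(y)]. New: approved(fido), signed(fido), flies(fido), open(y).
Round 2: (i) [ready(y) ∧ approved(fido) → closed(item1)]; (ii) [flies(fido) ∧ approved(fido) → valid(y)]; (vi) [signed(fido) ∧ open(y) → has_feathers(item1)]. New: closed(item1), valid(y), has_feathers(item1).
Round 3: (v) [has_feathers(item1) ∧ valid(y) → metal(y)]. New: metal(y).
Round 4: (viii) [metal(y) ∧ ready(y) → swims(item1)]. New: swims(item1).
swims(item1) first appears in round 4.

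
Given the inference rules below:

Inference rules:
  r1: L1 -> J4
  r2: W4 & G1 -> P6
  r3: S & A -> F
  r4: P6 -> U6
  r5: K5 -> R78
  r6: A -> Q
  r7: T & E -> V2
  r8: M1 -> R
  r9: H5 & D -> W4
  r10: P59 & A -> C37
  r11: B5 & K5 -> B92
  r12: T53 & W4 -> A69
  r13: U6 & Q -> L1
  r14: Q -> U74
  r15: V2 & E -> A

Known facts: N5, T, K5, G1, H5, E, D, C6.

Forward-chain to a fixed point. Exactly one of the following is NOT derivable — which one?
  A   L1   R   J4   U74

Round 1 — r5, r7, r9, derive R78, V2, W4.
Round 2 — r2, r15, derive P6, A.
Round 3 — r4, r6, derive U6, Q.
Round 4 — r13, r14, derive L1, U74.
Round 5 — r1, derive J4.
Derived: A (round 2), L1 (round 4), U74 (round 4), J4 (round 5). R never appears in any round.

R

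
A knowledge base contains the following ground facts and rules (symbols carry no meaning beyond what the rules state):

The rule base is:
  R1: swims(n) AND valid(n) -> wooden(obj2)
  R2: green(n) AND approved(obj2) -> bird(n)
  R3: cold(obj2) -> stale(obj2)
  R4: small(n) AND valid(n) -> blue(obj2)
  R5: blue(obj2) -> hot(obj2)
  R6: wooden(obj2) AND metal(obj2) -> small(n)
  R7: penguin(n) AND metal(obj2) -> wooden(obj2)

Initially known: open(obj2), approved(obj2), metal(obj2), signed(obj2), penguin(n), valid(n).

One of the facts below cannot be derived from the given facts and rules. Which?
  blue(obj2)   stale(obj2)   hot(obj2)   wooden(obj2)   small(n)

stale(obj2)

Round 1 — R7, derive wooden(obj2).
Round 2 — R6, derive small(n).
Round 3 — R4, derive blue(obj2).
Round 4 — R5, derive hot(obj2).
Derived: hot(obj2) (round 4), blue(obj2) (round 3), small(n) (round 2), wooden(obj2) (round 1). stale(obj2) never appears in any round.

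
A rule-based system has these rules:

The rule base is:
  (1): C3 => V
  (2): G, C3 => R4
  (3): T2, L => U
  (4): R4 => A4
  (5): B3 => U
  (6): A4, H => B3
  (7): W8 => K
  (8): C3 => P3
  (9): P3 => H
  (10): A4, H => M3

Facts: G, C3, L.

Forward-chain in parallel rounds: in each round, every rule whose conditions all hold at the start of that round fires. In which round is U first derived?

Round 1 fires (1), (2), (8), giving V, R4, P3.
Round 2 fires (4), (9), giving A4, H.
Round 3 fires (6), (10), giving B3, M3.
Round 4 fires (5), giving U.
U first appears in round 4.

4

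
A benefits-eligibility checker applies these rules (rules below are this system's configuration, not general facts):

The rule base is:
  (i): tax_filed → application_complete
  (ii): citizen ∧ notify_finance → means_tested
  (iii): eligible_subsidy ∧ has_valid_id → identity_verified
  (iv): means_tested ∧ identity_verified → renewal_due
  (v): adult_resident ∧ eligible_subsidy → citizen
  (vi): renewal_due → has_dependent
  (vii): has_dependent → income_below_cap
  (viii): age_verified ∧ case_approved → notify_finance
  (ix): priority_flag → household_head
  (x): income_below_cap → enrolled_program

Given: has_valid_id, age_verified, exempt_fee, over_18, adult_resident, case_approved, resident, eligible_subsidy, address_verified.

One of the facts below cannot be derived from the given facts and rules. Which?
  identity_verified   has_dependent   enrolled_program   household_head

household_head

Round 1: (iii) [eligible_subsidy ∧ has_valid_id → identity_verified]; (v) [adult_resident ∧ eligible_subsidy → citizen]; (viii) [age_verified ∧ case_approved → notify_finance]. Adds identity_verified, citizen, notify_finance.
Round 2: (ii) [citizen ∧ notify_finance → means_tested]. Adds means_tested.
Round 3: (iv) [means_tested ∧ identity_verified → renewal_due]. Adds renewal_due.
Round 4: (vi) [renewal_due → has_dependent]. Adds has_dependent.
Round 5: (vii) [has_dependent → income_below_cap]. Adds income_below_cap.
Round 6: (x) [income_below_cap → enrolled_program]. Adds enrolled_program.
Derived: has_dependent (round 4), identity_verified (round 1), enrolled_program (round 6). household_head never appears in any round.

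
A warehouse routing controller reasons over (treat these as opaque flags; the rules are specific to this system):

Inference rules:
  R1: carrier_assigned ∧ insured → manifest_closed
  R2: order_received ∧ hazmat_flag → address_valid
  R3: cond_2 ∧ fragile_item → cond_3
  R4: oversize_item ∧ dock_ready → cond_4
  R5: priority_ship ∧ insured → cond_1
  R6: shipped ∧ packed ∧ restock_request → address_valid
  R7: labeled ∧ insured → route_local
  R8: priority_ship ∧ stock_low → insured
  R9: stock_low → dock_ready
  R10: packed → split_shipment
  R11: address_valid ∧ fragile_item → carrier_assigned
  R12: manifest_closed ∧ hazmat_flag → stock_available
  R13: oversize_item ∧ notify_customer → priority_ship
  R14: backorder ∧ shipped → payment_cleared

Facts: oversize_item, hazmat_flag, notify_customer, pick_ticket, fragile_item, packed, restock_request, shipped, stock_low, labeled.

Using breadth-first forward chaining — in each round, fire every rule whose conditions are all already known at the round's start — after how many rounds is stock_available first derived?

4

Round 1 fires R6, R9, R10, R13, giving address_valid, dock_ready, split_shipment, priority_ship.
Round 2 fires R4, R8, R11, giving cond_4, insured, carrier_assigned.
Round 3 fires R1, R5, R7, giving manifest_closed, cond_1, route_local.
Round 4 fires R12, giving stock_available.
stock_available first appears in round 4.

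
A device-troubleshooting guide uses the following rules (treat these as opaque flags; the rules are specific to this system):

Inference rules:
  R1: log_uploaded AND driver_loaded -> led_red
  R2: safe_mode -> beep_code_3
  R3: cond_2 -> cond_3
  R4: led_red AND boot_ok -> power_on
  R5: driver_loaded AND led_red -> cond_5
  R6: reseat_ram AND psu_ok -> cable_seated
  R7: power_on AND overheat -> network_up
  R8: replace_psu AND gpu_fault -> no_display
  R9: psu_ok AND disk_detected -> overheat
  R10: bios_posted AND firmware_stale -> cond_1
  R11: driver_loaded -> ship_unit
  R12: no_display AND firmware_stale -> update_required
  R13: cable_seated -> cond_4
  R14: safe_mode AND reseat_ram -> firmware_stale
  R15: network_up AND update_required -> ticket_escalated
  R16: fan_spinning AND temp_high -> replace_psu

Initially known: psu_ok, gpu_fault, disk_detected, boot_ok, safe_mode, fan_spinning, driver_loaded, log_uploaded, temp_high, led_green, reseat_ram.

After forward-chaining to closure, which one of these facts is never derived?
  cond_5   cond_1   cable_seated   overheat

cond_1

[1] R1 [log_uploaded AND driver_loaded -> led_red]; R2 [safe_mode -> beep_code_3]; R6 [reseat_ram AND psu_ok -> cable_seated]; R9 [psu_ok AND disk_detected -> overheat]; R11 [driver_loaded -> ship_unit]; R14 [safe_mode AND reseat_ram -> firmware_stale]; R16 [fan_spinning AND temp_high -> replace_psu]. ⇒ new: led_red, beep_code_3, cable_seated, overheat, ship_unit, firmware_stale, replace_psu.
[2] R4 [led_red AND boot_ok -> power_on]; R5 [driver_loaded AND led_red -> cond_5]; R8 [replace_psu AND gpu_fault -> no_display]; R13 [cable_seated -> cond_4]. ⇒ new: power_on, cond_5, no_display, cond_4.
[3] R7 [power_on AND overheat -> network_up]; R12 [no_display AND firmware_stale -> update_required]. ⇒ new: network_up, update_required.
[4] R15 [network_up AND update_required -> ticket_escalated]. ⇒ new: ticket_escalated.
Derived: cable_seated (round 1), cond_5 (round 2), overheat (round 1). cond_1 never appears in any round.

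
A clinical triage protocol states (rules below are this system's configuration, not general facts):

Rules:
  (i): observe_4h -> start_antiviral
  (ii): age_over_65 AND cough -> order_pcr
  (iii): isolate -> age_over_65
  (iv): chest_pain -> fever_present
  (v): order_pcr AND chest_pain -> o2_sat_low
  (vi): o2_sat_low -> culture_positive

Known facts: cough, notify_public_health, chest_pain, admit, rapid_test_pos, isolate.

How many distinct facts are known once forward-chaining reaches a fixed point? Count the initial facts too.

Round 1 fires (iii), (iv), giving age_over_65, fever_present.
Round 2 fires (ii), giving order_pcr.
Round 3 fires (v), giving o2_sat_low.
Round 4 fires (vi), giving culture_positive.
Closure: {admit, age_over_65, chest_pain, cough, culture_positive, fever_present, isolate, notify_public_health, o2_sat_low, order_pcr, rapid_test_pos} — 11 facts.

11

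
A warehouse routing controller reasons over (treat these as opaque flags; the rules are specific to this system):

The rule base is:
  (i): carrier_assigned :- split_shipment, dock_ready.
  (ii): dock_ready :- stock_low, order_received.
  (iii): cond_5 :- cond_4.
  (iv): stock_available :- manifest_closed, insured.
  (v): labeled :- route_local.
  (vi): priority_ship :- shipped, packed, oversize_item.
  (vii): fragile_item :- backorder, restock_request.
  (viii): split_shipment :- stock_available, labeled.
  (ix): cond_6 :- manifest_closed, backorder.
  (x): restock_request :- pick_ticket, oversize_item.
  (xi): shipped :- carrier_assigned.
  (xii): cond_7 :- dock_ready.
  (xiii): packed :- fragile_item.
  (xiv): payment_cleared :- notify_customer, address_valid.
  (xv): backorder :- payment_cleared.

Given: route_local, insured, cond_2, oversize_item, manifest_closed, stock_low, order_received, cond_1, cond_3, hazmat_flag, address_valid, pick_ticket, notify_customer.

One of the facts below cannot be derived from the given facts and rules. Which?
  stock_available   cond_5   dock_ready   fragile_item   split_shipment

Round 1: (ii) [dock_ready :- stock_low, order_received.]; (iv) [stock_available :- manifest_closed, insured.]; (v) [labeled :- route_local.]; (x) [restock_request :- pick_ticket, oversize_item.]; (xiv) [payment_cleared :- notify_customer, address_valid.]. New: dock_ready, stock_available, labeled, restock_request, payment_cleared.
Round 2: (viii) [split_shipment :- stock_available, labeled.]; (xii) [cond_7 :- dock_ready.]; (xv) [backorder :- payment_cleared.]. New: split_shipment, cond_7, backorder.
Round 3: (i) [carrier_assigned :- split_shipment, dock_ready.]; (vii) [fragile_item :- backorder, restock_request.]; (ix) [cond_6 :- manifest_closed, backorder.]. New: carrier_assigned, fragile_item, cond_6.
Round 4: (xi) [shipped :- carrier_assigned.]; (xiii) [packed :- fragile_item.]. New: shipped, packed.
Round 5: (vi) [priority_ship :- shipped, packed, oversize_item.]. New: priority_ship.
Derived: dock_ready (round 1), stock_available (round 1), split_shipment (round 2), fragile_item (round 3). cond_5 never appears in any round.

cond_5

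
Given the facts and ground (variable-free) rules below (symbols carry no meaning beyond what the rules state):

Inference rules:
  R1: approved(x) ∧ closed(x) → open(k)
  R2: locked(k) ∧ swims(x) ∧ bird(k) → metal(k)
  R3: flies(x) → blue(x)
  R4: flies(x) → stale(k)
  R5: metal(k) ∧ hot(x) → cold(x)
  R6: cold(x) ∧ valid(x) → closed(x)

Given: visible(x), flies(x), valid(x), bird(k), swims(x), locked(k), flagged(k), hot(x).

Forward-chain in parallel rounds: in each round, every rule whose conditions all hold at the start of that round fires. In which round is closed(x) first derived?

3

Round 1: R2 [locked(k) ∧ swims(x) ∧ bird(k) → metal(k)]; R3 [flies(x) → blue(x)]; R4 [flies(x) → stale(k)]. Adds metal(k), blue(x), stale(k).
Round 2: R5 [metal(k) ∧ hot(x) → cold(x)]. Adds cold(x).
Round 3: R6 [cold(x) ∧ valid(x) → closed(x)]. Adds closed(x).
closed(x) first appears in round 3.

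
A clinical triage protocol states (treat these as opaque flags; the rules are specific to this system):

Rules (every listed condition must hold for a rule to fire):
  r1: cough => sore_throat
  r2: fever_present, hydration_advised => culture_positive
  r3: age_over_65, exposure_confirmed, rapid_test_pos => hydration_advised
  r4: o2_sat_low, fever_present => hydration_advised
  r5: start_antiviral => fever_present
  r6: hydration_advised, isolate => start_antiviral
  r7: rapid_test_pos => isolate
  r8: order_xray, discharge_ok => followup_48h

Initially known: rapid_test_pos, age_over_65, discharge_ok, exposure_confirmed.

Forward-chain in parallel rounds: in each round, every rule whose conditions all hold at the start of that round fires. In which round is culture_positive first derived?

4

Round 1 fires r3, r7, giving hydration_advised, isolate.
Round 2 fires r6, giving start_antiviral.
Round 3 fires r5, giving fever_present.
Round 4 fires r2, giving culture_positive.
culture_positive first appears in round 4.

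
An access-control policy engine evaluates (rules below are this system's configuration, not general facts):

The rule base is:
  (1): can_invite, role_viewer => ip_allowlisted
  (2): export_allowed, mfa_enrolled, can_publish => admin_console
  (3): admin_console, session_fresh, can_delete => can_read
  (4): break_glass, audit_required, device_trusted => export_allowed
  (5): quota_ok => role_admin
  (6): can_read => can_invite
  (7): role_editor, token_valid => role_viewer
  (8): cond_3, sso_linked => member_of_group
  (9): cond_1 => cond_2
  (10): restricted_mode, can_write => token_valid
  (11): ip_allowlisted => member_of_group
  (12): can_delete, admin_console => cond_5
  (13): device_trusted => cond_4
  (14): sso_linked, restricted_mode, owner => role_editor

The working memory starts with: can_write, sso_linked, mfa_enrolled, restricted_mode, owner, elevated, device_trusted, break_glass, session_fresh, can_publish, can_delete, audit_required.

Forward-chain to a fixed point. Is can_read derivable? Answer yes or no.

Round 1: (4) [break_glass, audit_required, device_trusted => export_allowed]; (10) [restricted_mode, can_write => token_valid]; (13) [device_trusted => cond_4]; (14) [sso_linked, restricted_mode, owner => role_editor]. Adds export_allowed, token_valid, cond_4, role_editor.
Round 2: (2) [export_allowed, mfa_enrolled, can_publish => admin_console]; (7) [role_editor, token_valid => role_viewer]. Adds admin_console, role_viewer.
Round 3: (3) [admin_console, session_fresh, can_delete => can_read]; (12) [can_delete, admin_console => cond_5]. Adds can_read, cond_5.
Round 4: (6) [can_read => can_invite]. Adds can_invite.
Round 5: (1) [can_invite, role_viewer => ip_allowlisted]. Adds ip_allowlisted.
Round 6: (11) [ip_allowlisted => member_of_group]. Adds member_of_group.
can_read appears in round 3, so it is derivable.

yes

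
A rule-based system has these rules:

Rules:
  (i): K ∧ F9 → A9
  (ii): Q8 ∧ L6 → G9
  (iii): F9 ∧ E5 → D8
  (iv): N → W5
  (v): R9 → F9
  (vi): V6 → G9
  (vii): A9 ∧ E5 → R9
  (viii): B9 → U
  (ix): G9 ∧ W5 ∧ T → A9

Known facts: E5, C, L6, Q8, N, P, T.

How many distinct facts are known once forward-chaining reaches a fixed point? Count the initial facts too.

[1] (ii) [Q8 ∧ L6 → G9]; (iv) [N → W5]. ⇒ new: G9, W5.
[2] (ix) [G9 ∧ W5 ∧ T → A9]. ⇒ new: A9.
[3] (vii) [A9 ∧ E5 → R9]. ⇒ new: R9.
[4] (v) [R9 → F9]. ⇒ new: F9.
[5] (iii) [F9 ∧ E5 → D8]. ⇒ new: D8.
Closure: {A9, C, D8, E5, F9, G9, L6, N, P, Q8, R9, T, W5} — 13 facts.

13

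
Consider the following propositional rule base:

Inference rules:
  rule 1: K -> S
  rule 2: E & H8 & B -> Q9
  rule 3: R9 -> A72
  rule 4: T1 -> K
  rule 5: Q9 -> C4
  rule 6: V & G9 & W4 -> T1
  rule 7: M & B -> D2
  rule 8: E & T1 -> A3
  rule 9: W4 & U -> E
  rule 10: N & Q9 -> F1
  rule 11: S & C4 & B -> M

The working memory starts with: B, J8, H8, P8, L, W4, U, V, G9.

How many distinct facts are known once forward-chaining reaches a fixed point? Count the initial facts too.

18

Round 1 fires rule 6, rule 9, giving T1, E.
Round 2 fires rule 2, rule 4, rule 8, giving Q9, K, A3.
Round 3 fires rule 1, rule 5, giving S, C4.
Round 4 fires rule 11, giving M.
Round 5 fires rule 7, giving D2.
Closure: {A3, B, C4, D2, E, G9, H8, J8, K, L, M, P8, Q9, S, T1, U, V, W4} — 18 facts.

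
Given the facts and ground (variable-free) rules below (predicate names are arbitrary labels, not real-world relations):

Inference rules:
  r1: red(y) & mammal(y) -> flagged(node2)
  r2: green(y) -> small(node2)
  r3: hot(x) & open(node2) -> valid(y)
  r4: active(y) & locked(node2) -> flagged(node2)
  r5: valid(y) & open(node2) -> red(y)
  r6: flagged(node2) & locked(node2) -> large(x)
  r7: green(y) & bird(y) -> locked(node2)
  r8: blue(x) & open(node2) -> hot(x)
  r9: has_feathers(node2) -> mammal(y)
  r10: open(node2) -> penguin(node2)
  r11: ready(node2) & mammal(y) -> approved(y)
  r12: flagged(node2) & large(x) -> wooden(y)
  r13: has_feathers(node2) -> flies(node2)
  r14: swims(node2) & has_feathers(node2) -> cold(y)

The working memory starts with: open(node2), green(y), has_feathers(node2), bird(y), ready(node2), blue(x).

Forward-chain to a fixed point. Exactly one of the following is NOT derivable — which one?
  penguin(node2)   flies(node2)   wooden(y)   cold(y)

Round 1: r2 [green(y) -> small(node2)]; r7 [green(y) & bird(y) -> locked(node2)]; r8 [blue(x) & open(node2) -> hot(x)]; r9 [has_feathers(node2) -> mammal(y)]; r10 [open(node2) -> penguin(node2)]; r13 [has_feathers(node2) -> flies(node2)]. New: small(node2), locked(node2), hot(x), mammal(y), penguin(node2), flies(node2).
Round 2: r3 [hot(x) & open(node2) -> valid(y)]; r11 [ready(node2) & mammal(y) -> approved(y)]. New: valid(y), approved(y).
Round 3: r5 [valid(y) & open(node2) -> red(y)]. New: red(y).
Round 4: r1 [red(y) & mammal(y) -> flagged(node2)]. New: flagged(node2).
Round 5: r6 [flagged(node2) & locked(node2) -> large(x)]. New: large(x).
Round 6: r12 [flagged(node2) & large(x) -> wooden(y)]. New: wooden(y).
Derived: flies(node2) (round 1), penguin(node2) (round 1), wooden(y) (round 6). cold(y) never appears in any round.

cold(y)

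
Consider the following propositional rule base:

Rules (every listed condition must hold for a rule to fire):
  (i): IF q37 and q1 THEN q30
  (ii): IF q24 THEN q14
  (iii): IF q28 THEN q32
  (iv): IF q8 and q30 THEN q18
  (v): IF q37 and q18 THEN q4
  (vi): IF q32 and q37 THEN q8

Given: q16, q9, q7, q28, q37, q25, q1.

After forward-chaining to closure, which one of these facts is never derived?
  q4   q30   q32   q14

Round 1: (i) [IF q37 and q1 THEN q30]; (iii) [IF q28 THEN q32]. New: q30, q32.
Round 2: (vi) [IF q32 and q37 THEN q8]. New: q8.
Round 3: (iv) [IF q8 and q30 THEN q18]. New: q18.
Round 4: (v) [IF q37 and q18 THEN q4]. New: q4.
Derived: q30 (round 1), q32 (round 1), q4 (round 4). q14 never appears in any round.

q14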